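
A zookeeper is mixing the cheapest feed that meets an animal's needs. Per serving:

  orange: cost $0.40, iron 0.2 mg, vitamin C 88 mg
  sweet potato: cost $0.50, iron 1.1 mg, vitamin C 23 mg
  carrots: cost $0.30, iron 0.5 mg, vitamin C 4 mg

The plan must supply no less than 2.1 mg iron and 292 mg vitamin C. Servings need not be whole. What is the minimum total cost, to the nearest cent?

An LP optimum is at a vertex; with two nutrient constraints at most two foods are used. Check each candidate.
orange only: max(2.1/0.2, 292/88) = 10.5 servings → $4.20.
sweet potato only: max(2.1/1.1, 292/23) = 12.7 servings → $6.35.
carrots only: max(2.1/0.5, 292/4) = 73 servings → $21.90.
orange + sweet potato with both tight: 2.96 servings and 1.371 servings → $1.87.
orange + carrots with both tight: 3.185 servings and 2.926 servings → $2.15.
sweet potato + carrots: the both-tight solution has a negative serving — not a feasible corner.
Cheapest feasible corner: $1.87.

$1.87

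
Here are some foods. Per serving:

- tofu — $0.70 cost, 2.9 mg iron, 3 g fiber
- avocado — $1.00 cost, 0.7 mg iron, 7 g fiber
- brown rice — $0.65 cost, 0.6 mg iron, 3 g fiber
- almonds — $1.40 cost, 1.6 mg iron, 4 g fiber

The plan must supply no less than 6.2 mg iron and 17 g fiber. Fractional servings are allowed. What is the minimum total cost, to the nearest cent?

$2.90

tofu only: max(6.2/2.9, 17/3) = 5.667 servings → $3.97.
avocado only: max(6.2/0.7, 17/7) = 8.857 servings → $8.86.
brown rice only: max(6.2/0.6, 17/3) = 10.33 servings → $6.72.
almonds only: max(6.2/1.6, 17/4) = 4.25 servings → $5.95.
tofu + avocado with both tight: 1.731 servings and 1.687 servings → $2.90.
tofu + brown rice with both tight: 1.217 servings and 4.449 servings → $3.74.
tofu + almonds: intersection lies outside the first quadrant.
avocado + brown rice with both targets exact would need a negative amount; discard.
avocado + almonds with both tight: 0.2857 servings and 3.75 servings → $5.54.
brown rice + almonds with both tight: 1 serving and 3.5 servings → $5.55.
So the least-cost plan costs $2.90.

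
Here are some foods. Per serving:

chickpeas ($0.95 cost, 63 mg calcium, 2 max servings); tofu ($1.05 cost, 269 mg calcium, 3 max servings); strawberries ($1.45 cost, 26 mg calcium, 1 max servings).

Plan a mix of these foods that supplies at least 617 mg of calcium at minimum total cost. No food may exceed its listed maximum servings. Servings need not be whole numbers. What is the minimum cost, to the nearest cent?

$2.41

Cost per mg of calcium: tofu $0.0039, chickpeas $0.0151, strawberries $0.0558.
Take 2.294 servings of tofu: +617.0 mg calcium for $2.41 (total $2.41, still need 0.0 mg).
Greedy by cheapest-per-mg is optimal for a single linear constraint, so the minimum cost is $2.41.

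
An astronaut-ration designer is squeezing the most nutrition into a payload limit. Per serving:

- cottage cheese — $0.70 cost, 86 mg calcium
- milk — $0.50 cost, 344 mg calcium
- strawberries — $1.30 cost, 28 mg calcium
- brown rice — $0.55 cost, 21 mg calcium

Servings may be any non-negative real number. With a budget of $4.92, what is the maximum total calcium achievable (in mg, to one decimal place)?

Calcium per dollar: milk 688, cottage cheese 122.9, brown rice 38.18, strawberries 21.54.
With no serving limits, spend the whole cost allowance on milk: $4.92 / $0.50 × 344 mg = 3385.0 mg.

3385.0 mg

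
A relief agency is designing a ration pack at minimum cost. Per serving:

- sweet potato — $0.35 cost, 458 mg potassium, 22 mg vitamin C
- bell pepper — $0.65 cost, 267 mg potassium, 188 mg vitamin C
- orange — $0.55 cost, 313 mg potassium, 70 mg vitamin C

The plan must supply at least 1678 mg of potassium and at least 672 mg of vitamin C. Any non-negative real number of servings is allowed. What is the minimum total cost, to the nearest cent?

$2.79

With two linear requirements the optimum uses one or two foods; enumerate the corners.
sweet potato only: max(1678/458, 672/22) = 30.55 servings → $10.69.
bell pepper only: max(1678/267, 672/188) = 6.285 servings → $4.09.
orange only: max(1678/313, 672/70) = 9.6 servings → $5.28.
sweet potato + bell pepper with both tight: 1.696 servings and 3.376 servings → $2.79.
sweet potato + orange with both targets exact would need a negative amount; discard.
bell pepper + orange with both tight: 2.313 servings and 3.388 servings → $3.37.
So the least-cost plan costs $2.79.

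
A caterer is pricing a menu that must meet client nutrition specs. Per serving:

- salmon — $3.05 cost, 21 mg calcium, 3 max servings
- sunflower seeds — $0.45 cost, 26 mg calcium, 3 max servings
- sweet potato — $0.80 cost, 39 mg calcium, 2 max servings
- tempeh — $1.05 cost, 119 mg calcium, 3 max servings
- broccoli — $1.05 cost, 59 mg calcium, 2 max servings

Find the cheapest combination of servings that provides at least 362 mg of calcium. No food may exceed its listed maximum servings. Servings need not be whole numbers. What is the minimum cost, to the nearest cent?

Cost per mg of calcium: tempeh $0.0088, sunflower seeds $0.0173, broccoli $0.0178, sweet potato $0.0205, salmon $0.1452.
Take 3 servings of tempeh: +357.0 mg calcium for $3.15 (total $3.15, still need 5.0 mg).
Take 0.1923 servings of sunflower seeds: +5.0 mg calcium for $0.09 (total $3.24, still need 0.0 mg).
Greedy by cheapest-per-mg is optimal for a single linear constraint, so the minimum cost is $3.24.

$3.24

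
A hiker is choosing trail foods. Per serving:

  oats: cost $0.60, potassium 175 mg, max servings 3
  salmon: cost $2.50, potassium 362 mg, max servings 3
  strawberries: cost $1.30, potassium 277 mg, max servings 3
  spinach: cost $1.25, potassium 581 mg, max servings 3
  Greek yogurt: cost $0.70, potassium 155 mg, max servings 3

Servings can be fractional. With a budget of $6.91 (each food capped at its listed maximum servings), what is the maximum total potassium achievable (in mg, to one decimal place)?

Potassium per dollar: spinach 464.8, oats 291.7, Greek yogurt 221.4, strawberries 213.1, salmon 144.8.
Take 3 servings of spinach: spends $3.75, +1743.0 mg potassium (running total 1743.0 mg).
Take 3 servings of oats: spends $1.80, +525.0 mg potassium (running total 2268.0 mg).
Take 1.943 servings of Greek yogurt: spends $1.36, +301.1 mg potassium (running total 2569.1 mg).
Greedy by best ratio exhausts the cost allowance optimally: 2569.1 mg.

2569.1 mg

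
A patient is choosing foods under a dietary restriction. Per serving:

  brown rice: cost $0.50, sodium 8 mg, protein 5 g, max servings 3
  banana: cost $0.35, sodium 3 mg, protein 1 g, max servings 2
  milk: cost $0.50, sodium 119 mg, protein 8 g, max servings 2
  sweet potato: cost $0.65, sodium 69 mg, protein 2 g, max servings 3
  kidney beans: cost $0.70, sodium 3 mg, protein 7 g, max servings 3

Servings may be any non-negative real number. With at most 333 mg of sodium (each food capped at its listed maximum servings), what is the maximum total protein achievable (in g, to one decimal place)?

Protein per mg sodium: kidney beans 2.333, brown rice 0.625, banana 0.3333, milk 0.06723, sweet potato 0.02899.
Take 3 servings of kidney beans: uses 9 mg sodium, +21.0 g protein (running total 21.0 g).
Take 3 servings of brown rice: uses 24 mg sodium, +15.0 g protein (running total 36.0 g).
Take 2 servings of banana: uses 6 mg sodium, +2.0 g protein (running total 38.0 g).
Take 2 servings of milk: uses 238 mg sodium, +16.0 g protein (running total 54.0 g).
Take 0.8116 servings of sweet potato: uses 56 mg sodium, +1.6 g protein (running total 55.6 g).
Greedy by best ratio exhausts the sodium allowance optimally: 55.6 g.

55.6 g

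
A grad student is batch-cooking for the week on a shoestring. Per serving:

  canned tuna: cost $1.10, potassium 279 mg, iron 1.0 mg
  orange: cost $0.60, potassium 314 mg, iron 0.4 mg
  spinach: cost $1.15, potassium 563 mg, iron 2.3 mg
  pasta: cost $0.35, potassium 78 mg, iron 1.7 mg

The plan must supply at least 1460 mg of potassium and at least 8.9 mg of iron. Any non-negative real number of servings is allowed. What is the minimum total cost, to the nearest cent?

$3.39

Minimising a linear cost over {potassium ≥ 1460, iron ≥ 8.9, servings ≥ 0} — the optimum is at a vertex, using one or two foods.
canned tuna only: max(1460/279, 8.9/1.0) = 8.9 servings → $9.79.
orange only: max(1460/314, 8.9/0.4) = 22.25 servings → $13.35.
spinach only: max(1460/563, 8.9/2.3) = 3.87 servings → $4.45.
pasta only: max(1460/78, 8.9/1.7) = 18.72 servings → $6.55.
canned tuna + orange with both targets exact would need a negative amount; discard.
canned tuna + spinach: intersection lies outside the first quadrant.
canned tuna + pasta with both tight: 4.511 servings and 2.582 servings → $5.87.
orange + spinach with both targets exact would need a negative amount; discard.
orange + pasta with both tight: 3.557 servings and 4.398 servings → $3.67.
spinach + pasta with both tight: 2.299 servings and 2.125 servings → $3.39.
Cheapest feasible corner: $3.39.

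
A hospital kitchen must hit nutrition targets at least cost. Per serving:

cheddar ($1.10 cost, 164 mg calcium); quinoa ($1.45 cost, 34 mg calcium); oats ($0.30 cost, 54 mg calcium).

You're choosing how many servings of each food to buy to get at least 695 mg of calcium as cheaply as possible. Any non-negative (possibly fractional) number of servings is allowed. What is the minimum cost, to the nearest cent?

$3.86

Cost per mg of calcium: oats $0.0056, cheddar $0.0067, quinoa $0.0426.
With no serving limits, use only oats: 695 mg / 54 mg = 12.87 servings × $0.30 = $3.86.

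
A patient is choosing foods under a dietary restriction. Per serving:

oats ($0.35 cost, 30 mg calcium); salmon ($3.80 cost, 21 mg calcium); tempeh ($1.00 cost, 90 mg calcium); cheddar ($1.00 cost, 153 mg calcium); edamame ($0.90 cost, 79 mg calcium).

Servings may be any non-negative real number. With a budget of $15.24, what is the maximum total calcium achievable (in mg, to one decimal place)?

Calcium per dollar: cheddar 153, tempeh 90, edamame 87.78, oats 85.71, salmon 5.526.
With no serving limits, spend the whole cost allowance on cheddar: $15.24 / $1.00 × 153 mg = 2331.7 mg.

2331.7 mg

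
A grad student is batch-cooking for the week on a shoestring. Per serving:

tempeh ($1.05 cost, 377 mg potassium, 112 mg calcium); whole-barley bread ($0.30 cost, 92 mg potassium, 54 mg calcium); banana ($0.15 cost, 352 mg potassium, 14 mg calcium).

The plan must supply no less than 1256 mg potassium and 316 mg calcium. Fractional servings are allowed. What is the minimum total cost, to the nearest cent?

$1.91

Check every corner: each single food scaled to meet both minima, and each pair solved so both constraints bind.
tempeh only: max(1256/377, 316/112) = 3.332 servings → $3.50.
whole-barley bread only: max(1256/92, 316/54) = 13.65 servings → $4.10.
banana only: max(1256/352, 316/14) = 22.57 servings → $3.39.
tempeh + whole-barley bread with both targets exact would need a negative amount; discard.
tempeh + banana with both tight: 2.743 servings and 0.6308 servings → $2.97.
whole-barley bread + banana with both tight: 5.285 servings and 2.187 servings → $1.91.
The minimum over all feasible corners is $1.91.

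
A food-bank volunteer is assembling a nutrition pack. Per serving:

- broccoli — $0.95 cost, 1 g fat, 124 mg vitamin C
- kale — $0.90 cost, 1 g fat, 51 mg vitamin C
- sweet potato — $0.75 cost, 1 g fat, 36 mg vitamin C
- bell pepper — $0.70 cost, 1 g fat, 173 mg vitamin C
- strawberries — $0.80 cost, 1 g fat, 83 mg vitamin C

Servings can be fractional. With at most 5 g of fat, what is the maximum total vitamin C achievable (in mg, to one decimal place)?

Vitamin C per g fat: bell pepper 173, broccoli 124, strawberries 83, kale 51, sweet potato 36.
With no serving limits, spend the whole fat allowance on bell pepper: 5 g / 1 g × 173 mg = 865.0 mg.

865.0 mg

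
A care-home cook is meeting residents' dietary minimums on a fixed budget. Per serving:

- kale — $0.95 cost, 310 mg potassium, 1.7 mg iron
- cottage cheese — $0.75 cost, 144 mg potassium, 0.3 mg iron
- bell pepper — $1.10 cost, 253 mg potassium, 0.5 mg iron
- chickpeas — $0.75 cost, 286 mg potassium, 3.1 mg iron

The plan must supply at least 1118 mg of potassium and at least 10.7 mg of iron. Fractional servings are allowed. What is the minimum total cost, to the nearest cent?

An LP optimum is at a vertex; with two nutrient constraints at most two foods are used. Check each candidate.
kale only: max(1118/310, 10.7/1.7) = 6.294 servings → $5.98.
cottage cheese only: max(1118/144, 10.7/0.3) = 35.67 servings → $26.75.
bell pepper only: max(1118/253, 10.7/0.5) = 21.4 servings → $23.54.
chickpeas only: max(1118/286, 10.7/3.1) = 3.909 servings → $2.93.
kale + cottage cheese: intersection lies outside the first quadrant.
kale + bell pepper with both targets exact would need a negative amount; discard.
kale + chickpeas with both tight: 0.8543 servings and 2.983 servings → $3.05.
cottage cheese + bell pepper: intersection lies outside the first quadrant.
cottage cheese + chickpeas with both tight: 1.125 servings and 3.343 servings → $3.35.
bell pepper + chickpeas with both tight: 0.6325 servings and 3.35 servings → $3.21.
Cheapest feasible corner: $2.93.

$2.93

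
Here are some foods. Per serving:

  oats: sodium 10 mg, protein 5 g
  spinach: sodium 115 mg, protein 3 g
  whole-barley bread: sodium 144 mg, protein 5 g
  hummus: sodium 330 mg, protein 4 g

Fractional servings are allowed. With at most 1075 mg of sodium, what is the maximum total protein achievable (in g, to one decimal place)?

537.5 g

Protein per mg sodium: oats 0.5, whole-barley bread 0.03472, spinach 0.02609, hummus 0.01212.
With no serving limits, spend the whole sodium allowance on oats: 1075 mg / 10 mg × 5 g = 537.5 g.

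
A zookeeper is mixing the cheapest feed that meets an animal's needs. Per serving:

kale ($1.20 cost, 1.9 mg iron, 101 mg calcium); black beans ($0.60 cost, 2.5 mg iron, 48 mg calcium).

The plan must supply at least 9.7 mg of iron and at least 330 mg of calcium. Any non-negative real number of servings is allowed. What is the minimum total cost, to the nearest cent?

$3.99

Two binding constraints pin down two serving amounts, so the optimal mix uses at most two foods. The candidates are each food alone (scaled to the tighter of iron/calcium) and each pair with both constraints tight.
kale only: max(9.7/1.9, 330/101) = 5.105 servings → $6.13.
black beans only: max(9.7/2.5, 330/48) = 6.875 servings → $4.12.
kale + black beans with both tight: 2.228 servings and 2.187 servings → $3.99.
So the least-cost plan costs $3.99.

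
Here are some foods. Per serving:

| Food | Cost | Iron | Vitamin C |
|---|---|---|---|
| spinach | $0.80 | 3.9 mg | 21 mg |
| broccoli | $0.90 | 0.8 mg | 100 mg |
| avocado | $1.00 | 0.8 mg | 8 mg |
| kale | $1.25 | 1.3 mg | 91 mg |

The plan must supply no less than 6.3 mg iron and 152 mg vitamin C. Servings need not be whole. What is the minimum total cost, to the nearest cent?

$2.20

spinach only: max(6.3/3.9, 152/21) = 7.238 servings → $5.79.
broccoli only: max(6.3/0.8, 152/100) = 7.875 servings → $7.09.
avocado only: max(6.3/0.8, 152/8) = 19 servings → $19.00.
kale only: max(6.3/1.3, 152/91) = 4.846 servings → $6.06.
spinach + broccoli with both tight: 1.362 servings and 1.234 servings → $2.20.
spinach + avocado with both targets exact would need a negative amount; discard.
spinach + kale with both tight: 1.147 servings and 1.406 servings → $2.67.
broccoli + avocado with both tight: 0.9674 servings and 6.908 servings → $7.78.
broccoli + kale with both targets exact would need a negative amount; discard.
avocado + kale with both tight: 6.021 servings and 1.141 servings → $7.45.
Cheapest feasible corner: $2.20.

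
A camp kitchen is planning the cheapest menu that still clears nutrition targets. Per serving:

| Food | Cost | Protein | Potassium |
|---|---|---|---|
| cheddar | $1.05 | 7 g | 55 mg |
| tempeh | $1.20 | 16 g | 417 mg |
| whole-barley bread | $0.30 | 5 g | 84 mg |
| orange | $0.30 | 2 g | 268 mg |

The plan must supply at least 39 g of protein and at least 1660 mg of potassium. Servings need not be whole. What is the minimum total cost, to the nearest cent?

$3.11

An LP optimum is at a vertex; with two nutrient constraints at most two foods are used. Check each candidate.
cheddar only: max(39/7, 1660/55) = 30.18 servings → $31.69.
tempeh only: max(39/16, 1660/417) = 3.981 servings → $4.78.
whole-barley bread only: max(39/5, 1660/84) = 19.76 servings → $5.93.
orange only: max(39/2, 1660/268) = 19.5 servings → $5.85.
cheddar + tempeh with both targets exact would need a negative amount; discard.
cheddar + whole-barley bread with both targets exact would need a negative amount; discard.
cheddar + orange with both tight: 4.039 servings and 5.365 servings → $5.85.
tempeh + whole-barley bread with both targets exact would need a negative amount; discard.
tempeh + orange with both tight: 2.065 servings and 2.981 servings → $3.37.
whole-barley bread + orange with both tight: 6.085 servings and 4.287 servings → $3.11.
So the least-cost plan costs $3.11.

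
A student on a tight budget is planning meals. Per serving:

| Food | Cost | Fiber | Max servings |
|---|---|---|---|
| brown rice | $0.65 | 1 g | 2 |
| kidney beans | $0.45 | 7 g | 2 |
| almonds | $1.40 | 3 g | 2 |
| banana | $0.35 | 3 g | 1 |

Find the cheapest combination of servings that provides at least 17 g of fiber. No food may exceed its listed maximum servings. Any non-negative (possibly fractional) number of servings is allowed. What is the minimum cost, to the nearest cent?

Cost per g of fiber: kidney beans $0.0643, banana $0.1167, almonds $0.4667, brown rice $0.6500.
Take 2 servings of kidney beans: +14.0 g fiber for $0.90 (total $0.90, still need 3.0 g).
Take 1 serving of banana: +3.0 g fiber for $0.35 (total $1.25, still need 0.0 g).
Greedy by cheapest-per-g is optimal for a single linear constraint, so the minimum cost is $1.25.

$1.25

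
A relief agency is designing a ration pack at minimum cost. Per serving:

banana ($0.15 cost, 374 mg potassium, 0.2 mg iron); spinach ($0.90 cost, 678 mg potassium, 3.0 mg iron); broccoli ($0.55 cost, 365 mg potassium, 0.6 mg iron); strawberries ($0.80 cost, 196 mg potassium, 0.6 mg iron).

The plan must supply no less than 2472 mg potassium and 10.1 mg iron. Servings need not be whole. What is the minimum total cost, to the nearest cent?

$3.08

Two binding constraints pin down two serving amounts, so the optimal mix uses at most two foods. The candidates are each food alone (scaled to the tighter of potassium/iron) and each pair with both constraints tight.
banana only: max(2472/374, 10.1/0.2) = 50.5 servings → $7.58.
spinach only: max(2472/678, 10.1/3.0) = 3.646 servings → $3.28.
broccoli only: max(2472/365, 10.1/0.6) = 16.83 servings → $9.26.
strawberries only: max(2472/196, 10.1/0.6) = 16.83 servings → $13.47.
banana + spinach with both tight: 0.576 servings and 3.328 servings → $3.08.
banana + broccoli with both targets exact would need a negative amount; discard.
banana + strawberries: the both-tight solution has a negative serving — not a feasible corner.
spinach + broccoli with both tight: 3.202 servings and 0.8256 servings → $3.34.
spinach + strawberries with both tight: 2.74 servings and 3.136 servings → $4.97.
broccoli + strawberries: the both-tight solution has a negative serving — not a feasible corner.
The minimum over all feasible corners is $3.08.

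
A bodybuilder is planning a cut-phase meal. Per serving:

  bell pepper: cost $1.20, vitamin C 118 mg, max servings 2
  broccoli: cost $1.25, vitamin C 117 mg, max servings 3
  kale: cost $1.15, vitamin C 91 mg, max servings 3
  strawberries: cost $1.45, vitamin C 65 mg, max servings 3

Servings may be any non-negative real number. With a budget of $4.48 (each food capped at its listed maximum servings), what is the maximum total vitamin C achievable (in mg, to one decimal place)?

Vitamin C per dollar: bell pepper 98.33, broccoli 93.6, kale 79.13, strawberries 44.83.
Take 2 servings of bell pepper: spends $2.40, +236.0 mg vitamin C (running total 236.0 mg).
Take 1.664 servings of broccoli: spends $2.08, +194.7 mg vitamin C (running total 430.7 mg).
Greedy by best ratio exhausts the cost allowance optimally: 430.7 mg.

430.7 mg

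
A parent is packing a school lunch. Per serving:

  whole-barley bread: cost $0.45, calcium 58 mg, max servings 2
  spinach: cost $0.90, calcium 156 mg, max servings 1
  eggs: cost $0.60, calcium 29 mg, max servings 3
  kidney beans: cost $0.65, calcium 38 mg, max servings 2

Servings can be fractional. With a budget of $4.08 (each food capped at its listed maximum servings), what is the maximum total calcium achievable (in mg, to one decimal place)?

Calcium per dollar: spinach 173.3, whole-barley bread 128.9, kidney beans 58.46, eggs 48.33.
Take 1 serving of spinach: spends $0.90, +156.0 mg calcium (running total 156.0 mg).
Take 2 servings of whole-barley bread: spends $0.90, +116.0 mg calcium (running total 272.0 mg).
Take 2 servings of kidney beans: spends $1.30, +76.0 mg calcium (running total 348.0 mg).
Take 1.633 servings of eggs: spends $0.98, +47.4 mg calcium (running total 395.4 mg).
Filling greedily by calcium-per-dollar is optimal for one linear limit, giving 395.4 mg.

395.4 mg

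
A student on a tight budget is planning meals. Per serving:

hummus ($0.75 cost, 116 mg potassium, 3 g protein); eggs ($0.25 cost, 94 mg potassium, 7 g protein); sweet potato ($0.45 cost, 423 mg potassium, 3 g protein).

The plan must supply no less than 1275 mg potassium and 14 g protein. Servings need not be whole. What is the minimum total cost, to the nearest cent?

$1.47

Compare the cost at each extreme point of the feasible region.
hummus only: max(1275/116, 14/3) = 10.99 servings → $8.24.
eggs only: max(1275/94, 14/7) = 13.56 servings → $3.39.
sweet potato only: max(1275/423, 14/3) = 4.667 servings → $2.10.
hummus + eggs: intersection lies outside the first quadrant.
hummus + sweet potato with both tight: 2.277 servings and 2.39 servings → $2.78.
eggs + sweet potato with both tight: 0.7828 servings and 2.84 servings → $1.47.
So the least-cost plan costs $1.47.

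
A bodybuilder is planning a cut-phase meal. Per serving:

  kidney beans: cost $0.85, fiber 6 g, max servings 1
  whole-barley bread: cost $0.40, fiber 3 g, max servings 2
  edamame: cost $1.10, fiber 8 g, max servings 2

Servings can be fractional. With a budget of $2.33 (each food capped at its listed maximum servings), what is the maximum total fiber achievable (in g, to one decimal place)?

Fiber per dollar: whole-barley bread 7.5, edamame 7.273, kidney beans 7.059.
Take 2 servings of whole-barley bread: spends $0.80, +6.0 g fiber (running total 6.0 g).
Take 1.391 servings of edamame: spends $1.53, +11.1 g fiber (running total 17.1 g).
Greedy by best ratio exhausts the cost allowance optimally: 17.1 g.

17.1 g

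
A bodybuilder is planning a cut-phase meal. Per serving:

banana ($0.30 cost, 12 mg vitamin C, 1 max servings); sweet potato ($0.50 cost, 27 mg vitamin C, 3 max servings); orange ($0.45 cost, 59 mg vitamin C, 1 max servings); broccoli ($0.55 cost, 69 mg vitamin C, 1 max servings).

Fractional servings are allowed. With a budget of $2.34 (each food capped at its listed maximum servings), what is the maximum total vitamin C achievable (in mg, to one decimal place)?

200.4 mg

Vitamin C per dollar: orange 131.1, broccoli 125.5, sweet potato 54, banana 40.
Take 1 serving of orange: spends $0.45, +59.0 mg vitamin C (running total 59.0 mg).
Take 1 serving of broccoli: spends $0.55, +69.0 mg vitamin C (running total 128.0 mg).
Take 2.68 servings of sweet potato: spends $1.34, +72.4 mg vitamin C (running total 200.4 mg).
Greedy by best ratio exhausts the cost allowance optimally: 200.4 mg.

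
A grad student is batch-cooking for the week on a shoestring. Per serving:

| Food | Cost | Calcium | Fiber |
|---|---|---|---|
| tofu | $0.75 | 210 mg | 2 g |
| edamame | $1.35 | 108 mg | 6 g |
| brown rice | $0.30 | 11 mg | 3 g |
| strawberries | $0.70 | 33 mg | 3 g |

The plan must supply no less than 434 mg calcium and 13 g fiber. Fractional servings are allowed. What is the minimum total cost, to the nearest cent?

Two binding constraints pin down two serving amounts, so the optimal mix uses at most two foods. The candidates are each food alone (scaled to the tighter of calcium/fiber) and each pair with both constraints tight.
tofu only: max(434/210, 13/2) = 6.5 servings → $4.88.
edamame only: max(434/108, 13/6) = 4.019 servings → $5.42.
brown rice only: max(434/11, 13/3) = 39.45 servings → $11.84.
strawberries only: max(434/33, 13/3) = 13.15 servings → $9.21.
tofu + edamame with both tight: 1.149 servings and 1.784 servings → $3.27.
tofu + brown rice with both tight: 1.906 servings and 3.062 servings → $2.35.
tofu + strawberries with both tight: 1.548 servings and 3.301 servings → $3.47.
edamame + brown rice with both targets exact would need a negative amount; discard.
edamame + strawberries: intersection lies outside the first quadrant.
brown rice + strawberries: the both-tight solution has a negative serving — not a feasible corner.
The minimum over all feasible corners is $2.35.

$2.35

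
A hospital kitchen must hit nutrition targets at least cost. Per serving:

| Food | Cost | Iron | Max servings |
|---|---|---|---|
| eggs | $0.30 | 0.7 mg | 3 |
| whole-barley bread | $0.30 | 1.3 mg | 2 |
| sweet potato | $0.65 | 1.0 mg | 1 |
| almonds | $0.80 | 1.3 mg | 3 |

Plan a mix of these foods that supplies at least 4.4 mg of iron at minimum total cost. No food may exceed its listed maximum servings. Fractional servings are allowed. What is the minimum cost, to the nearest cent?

$1.37

Cost per mg of iron: whole-barley bread $0.2308, eggs $0.4286, almonds $0.6154, sweet potato $0.6500.
Take 2 servings of whole-barley bread: +2.6 mg iron for $0.60 (total $0.60, still need 1.8 mg).
Take 2.571 servings of eggs: +1.8 mg iron for $0.77 (total $1.37, still need 0.0 mg).
Filling from the cheapest source first is optimal under one linear minimum: $1.37.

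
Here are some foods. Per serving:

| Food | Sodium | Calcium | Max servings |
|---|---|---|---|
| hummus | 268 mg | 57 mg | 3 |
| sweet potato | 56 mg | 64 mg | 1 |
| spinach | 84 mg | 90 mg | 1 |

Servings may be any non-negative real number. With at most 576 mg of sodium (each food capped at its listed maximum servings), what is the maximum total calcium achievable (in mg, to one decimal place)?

Calcium per mg sodium: sweet potato 1.143, spinach 1.071, hummus 0.2127.
Take 1 serving of sweet potato: uses 56 mg sodium, +64.0 mg calcium (running total 64.0 mg).
Take 1 serving of spinach: uses 84 mg sodium, +90.0 mg calcium (running total 154.0 mg).
Take 1.627 servings of hummus: uses 436 mg sodium, +92.7 mg calcium (running total 246.7 mg).
Filling greedily by calcium-per-mg sodium is optimal for one linear limit, giving 246.7 mg.

246.7 mg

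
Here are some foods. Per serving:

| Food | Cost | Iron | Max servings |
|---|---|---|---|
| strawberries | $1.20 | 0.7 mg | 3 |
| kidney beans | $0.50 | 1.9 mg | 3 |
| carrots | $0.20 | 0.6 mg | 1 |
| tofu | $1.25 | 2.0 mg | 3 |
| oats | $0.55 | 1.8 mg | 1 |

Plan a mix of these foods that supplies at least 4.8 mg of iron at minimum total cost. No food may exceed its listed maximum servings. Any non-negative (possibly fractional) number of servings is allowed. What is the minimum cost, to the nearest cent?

Cost per mg of iron: kidney beans $0.2632, oats $0.3056, carrots $0.3333, tofu $0.6250, strawberries $1.7143.
Take 2.526 servings of kidney beans: +4.8 mg iron for $1.26 (total $1.26, still need 0.0 mg).
Filling from the cheapest source first is optimal under one linear minimum: $1.26.

$1.26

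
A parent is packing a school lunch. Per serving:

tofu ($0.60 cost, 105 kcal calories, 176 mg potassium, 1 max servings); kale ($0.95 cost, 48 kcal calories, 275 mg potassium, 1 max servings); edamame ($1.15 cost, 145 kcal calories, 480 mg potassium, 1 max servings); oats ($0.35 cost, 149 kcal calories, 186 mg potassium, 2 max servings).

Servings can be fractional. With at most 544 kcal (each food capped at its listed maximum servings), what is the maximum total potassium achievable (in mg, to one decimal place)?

1238.1 mg

Potassium per kcal: kale 5.729, edamame 3.31, tofu 1.676, oats 1.248.
Take 1 serving of kale: uses 48 kcal, +275.0 mg potassium (running total 275.0 mg).
Take 1 serving of edamame: uses 145 kcal, +480.0 mg potassium (running total 755.0 mg).
Take 1 serving of tofu: uses 105 kcal, +176.0 mg potassium (running total 931.0 mg).
Take 1.651 servings of oats: uses 246 kcal, +307.1 mg potassium (running total 1238.1 mg).
Filling greedily by potassium-per-kcal is optimal for one linear limit, giving 1238.1 mg.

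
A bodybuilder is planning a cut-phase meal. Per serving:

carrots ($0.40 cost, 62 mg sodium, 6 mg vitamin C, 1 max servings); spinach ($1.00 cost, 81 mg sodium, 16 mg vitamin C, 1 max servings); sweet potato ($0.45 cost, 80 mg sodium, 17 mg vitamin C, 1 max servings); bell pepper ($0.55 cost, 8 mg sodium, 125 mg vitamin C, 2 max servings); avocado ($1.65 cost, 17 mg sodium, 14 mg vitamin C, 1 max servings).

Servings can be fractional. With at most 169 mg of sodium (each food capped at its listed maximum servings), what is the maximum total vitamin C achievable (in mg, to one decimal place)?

292.1 mg

Vitamin C per mg sodium: bell pepper 15.62, avocado 0.8235, sweet potato 0.2125, spinach 0.1975, carrots 0.09677.
Take 2 servings of bell pepper: uses 16 mg sodium, +250.0 mg vitamin C (running total 250.0 mg).
Take 1 serving of avocado: uses 17 mg sodium, +14.0 mg vitamin C (running total 264.0 mg).
Take 1 serving of sweet potato: uses 80 mg sodium, +17.0 mg vitamin C (running total 281.0 mg).
Take 0.6914 servings of spinach: uses 56 mg sodium, +11.1 mg vitamin C (running total 292.1 mg).
Filling greedily by vitamin C-per-mg sodium is optimal for one linear limit, giving 292.1 mg.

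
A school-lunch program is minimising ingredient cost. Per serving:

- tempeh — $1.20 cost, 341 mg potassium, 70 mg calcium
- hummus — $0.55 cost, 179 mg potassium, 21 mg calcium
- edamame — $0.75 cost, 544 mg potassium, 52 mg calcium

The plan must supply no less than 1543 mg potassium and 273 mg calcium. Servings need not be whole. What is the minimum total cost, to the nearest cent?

A basic optimal solution has at most two foods positive. Try each food alone and each pair with both targets met exactly.
tempeh only: max(1543/341, 273/70) = 4.525 servings → $5.43.
hummus only: max(1543/179, 273/21) = 13 servings → $7.15.
edamame only: max(1543/544, 273/52) = 5.25 servings → $3.94.
tempeh + hummus with both tight: 3.066 servings and 2.778 servings → $5.21.
tempeh + edamame with both tight: 3.355 servings and 0.7331 servings → $4.58.
hummus + edamame: the both-tight solution has a negative serving — not a feasible corner.
So the least-cost plan costs $3.94.

$3.94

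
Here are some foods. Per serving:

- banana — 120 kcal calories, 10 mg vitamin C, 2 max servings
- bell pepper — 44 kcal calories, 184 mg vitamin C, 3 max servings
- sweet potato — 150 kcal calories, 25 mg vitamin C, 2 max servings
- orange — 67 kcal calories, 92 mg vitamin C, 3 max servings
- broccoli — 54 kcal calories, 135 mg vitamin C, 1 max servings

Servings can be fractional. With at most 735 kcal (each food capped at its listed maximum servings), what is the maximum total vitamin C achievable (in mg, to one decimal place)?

1017.0 mg

Vitamin C per kcal: bell pepper 4.182, broccoli 2.5, orange 1.373, sweet potato 0.1667, banana 0.08333.
Take 3 servings of bell pepper: uses 132 kcal, +552.0 mg vitamin C (running total 552.0 mg).
Take 1 serving of broccoli: uses 54 kcal, +135.0 mg vitamin C (running total 687.0 mg).
Take 3 servings of orange: uses 201 kcal, +276.0 mg vitamin C (running total 963.0 mg).
Take 2 servings of sweet potato: uses 300 kcal, +50.0 mg vitamin C (running total 1013.0 mg).
Take 0.4 servings of banana: uses 48 kcal, +4.0 mg vitamin C (running total 1017.0 mg).
Filling greedily by vitamin C-per-kcal is optimal for one linear limit, giving 1017.0 mg.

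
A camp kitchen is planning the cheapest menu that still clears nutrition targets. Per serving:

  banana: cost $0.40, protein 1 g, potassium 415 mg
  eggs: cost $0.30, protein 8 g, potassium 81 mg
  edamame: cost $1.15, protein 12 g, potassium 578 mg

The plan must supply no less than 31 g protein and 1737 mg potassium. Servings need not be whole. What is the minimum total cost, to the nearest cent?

The cheapest plan sits at a corner of the feasible region — with two constraints it uses at most two foods.
banana only: max(31/1, 1737/415) = 31 servings → $12.40.
eggs only: max(31/8, 1737/81) = 21.44 servings → $6.43.
edamame only: max(31/12, 1737/578) = 3.005 servings → $3.46.
banana + eggs with both tight: 3.515 servings and 3.436 servings → $2.44.
banana + edamame with both tight: 0.6647 servings and 2.528 servings → $3.17.
eggs + edamame with both targets exact would need a negative amount; discard.
Cheapest feasible corner: $2.44.

$2.44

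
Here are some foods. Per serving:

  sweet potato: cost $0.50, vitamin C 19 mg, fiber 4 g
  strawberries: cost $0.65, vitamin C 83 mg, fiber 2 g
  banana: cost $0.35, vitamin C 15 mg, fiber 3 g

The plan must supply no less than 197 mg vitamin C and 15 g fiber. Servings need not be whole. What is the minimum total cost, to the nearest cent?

$2.45

Check every corner: each single food scaled to meet both minima, and each pair solved so both constraints bind.
sweet potato only: max(197/19, 15/4) = 10.37 servings → $5.18.
strawberries only: max(197/83, 15/2) = 7.5 servings → $4.88.
banana only: max(197/15, 15/3) = 13.13 servings → $4.60.
sweet potato + strawberries with both tight: 2.895 servings and 1.711 servings → $2.56.
sweet potato + banana: intersection lies outside the first quadrant.
strawberries + banana with both tight: 1.671 servings and 3.886 servings → $2.45.
Cheapest feasible corner: $2.45.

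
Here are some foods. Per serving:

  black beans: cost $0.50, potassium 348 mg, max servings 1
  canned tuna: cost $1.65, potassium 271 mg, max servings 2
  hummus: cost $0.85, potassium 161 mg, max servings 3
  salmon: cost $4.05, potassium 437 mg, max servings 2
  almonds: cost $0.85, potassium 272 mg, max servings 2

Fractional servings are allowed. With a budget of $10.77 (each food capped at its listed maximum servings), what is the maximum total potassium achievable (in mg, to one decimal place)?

Potassium per dollar: black beans 696, almonds 320, hummus 189.4, canned tuna 164.2, salmon 107.9.
Take 1 serving of black beans: spends $0.50, +348.0 mg potassium (running total 348.0 mg).
Take 2 servings of almonds: spends $1.70, +544.0 mg potassium (running total 892.0 mg).
Take 3 servings of hummus: spends $2.55, +483.0 mg potassium (running total 1375.0 mg).
Take 2 servings of canned tuna: spends $3.30, +542.0 mg potassium (running total 1917.0 mg).
Take 0.6716 servings of salmon: spends $2.72, +293.5 mg potassium (running total 2210.5 mg).
Greedy by best ratio exhausts the cost allowance optimally: 2210.5 mg.

2210.5 mg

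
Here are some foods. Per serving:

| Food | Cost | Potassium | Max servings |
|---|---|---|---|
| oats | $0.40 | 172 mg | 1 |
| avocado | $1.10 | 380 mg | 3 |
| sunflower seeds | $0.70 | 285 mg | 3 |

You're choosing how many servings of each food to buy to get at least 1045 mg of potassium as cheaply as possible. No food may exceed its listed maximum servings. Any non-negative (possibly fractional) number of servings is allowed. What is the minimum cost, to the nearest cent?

Cost per mg of potassium: oats $0.0023, sunflower seeds $0.0025, avocado $0.0029.
Take 1 serving of oats: +172.0 mg potassium for $0.40 (total $0.40, still need 873.0 mg).
Take 3 servings of sunflower seeds: +855.0 mg potassium for $2.10 (total $2.50, still need 18.0 mg).
Take 0.04737 servings of avocado: +18.0 mg potassium for $0.05 (total $2.55, still need 0.0 mg).
Filling from the cheapest source first is optimal under one linear minimum: $2.55.

$2.55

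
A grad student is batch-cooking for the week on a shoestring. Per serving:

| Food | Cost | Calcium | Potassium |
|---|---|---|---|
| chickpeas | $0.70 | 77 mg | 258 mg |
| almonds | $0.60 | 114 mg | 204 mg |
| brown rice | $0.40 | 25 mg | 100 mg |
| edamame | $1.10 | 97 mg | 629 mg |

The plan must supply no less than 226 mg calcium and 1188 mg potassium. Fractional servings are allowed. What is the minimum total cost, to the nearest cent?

Check every corner: each single food scaled to meet both minima, and each pair solved so both constraints bind.
chickpeas only: max(226/77, 1188/258) = 4.605 servings → $3.22.
almonds only: max(226/114, 1188/204) = 5.824 servings → $3.49.
brown rice only: max(226/25, 1188/100) = 11.88 servings → $4.75.
edamame only: max(226/97, 1188/629) = 2.33 servings → $2.56.
chickpeas + almonds: the both-tight solution has a negative serving — not a feasible corner.
chickpeas + brown rice with both targets exact would need a negative amount; discard.
chickpeas + edamame with both tight: 1.15 servings and 1.417 servings → $2.36.
almonds + brown rice with both targets exact would need a negative amount; discard.
almonds + edamame with both tight: 0.5185 servings and 1.721 servings → $2.20.
brown rice + edamame with both tight: 4.468 servings and 1.178 servings → $3.08.
The minimum over all feasible corners is $2.20.

$2.20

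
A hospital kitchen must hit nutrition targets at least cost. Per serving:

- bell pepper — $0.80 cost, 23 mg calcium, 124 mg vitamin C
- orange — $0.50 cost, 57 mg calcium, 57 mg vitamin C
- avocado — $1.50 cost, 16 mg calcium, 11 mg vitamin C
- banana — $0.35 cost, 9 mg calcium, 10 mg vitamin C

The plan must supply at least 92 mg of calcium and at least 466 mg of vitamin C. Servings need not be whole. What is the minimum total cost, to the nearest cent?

$3.02

An LP optimum is at a vertex; with two nutrient constraints at most two foods are used. Check each candidate.
bell pepper only: max(92/23, 466/124) = 4 servings → $3.20.
orange only: max(92/57, 466/57) = 8.175 servings → $4.09.
avocado only: max(92/16, 466/11) = 42.36 servings → $63.55.
banana only: max(92/9, 466/10) = 46.6 servings → $16.31.
bell pepper + orange with both tight: 3.703 servings and 0.1199 servings → $3.02.
bell pepper + avocado with both tight: 3.723 servings and 0.3986 servings → $3.58.
bell pepper + banana with both tight: 3.695 servings and 0.7788 servings → $3.23.
orange + avocado: intersection lies outside the first quadrant.
orange + banana with both targets exact would need a negative amount; discard.
avocado + banana with both targets exact would need a negative amount; discard.
So the least-cost plan costs $3.02.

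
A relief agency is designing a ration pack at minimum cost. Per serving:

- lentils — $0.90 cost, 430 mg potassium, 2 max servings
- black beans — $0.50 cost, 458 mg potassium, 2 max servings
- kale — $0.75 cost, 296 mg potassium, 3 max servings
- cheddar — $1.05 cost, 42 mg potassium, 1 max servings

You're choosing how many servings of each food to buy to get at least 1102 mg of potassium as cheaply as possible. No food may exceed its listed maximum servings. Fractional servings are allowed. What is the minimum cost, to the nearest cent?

$1.39

Cost per mg of potassium: black beans $0.0011, lentils $0.0021, kale $0.0025, cheddar $0.0250.
Take 2 servings of black beans: +916.0 mg potassium for $1.00 (total $1.00, still need 186.0 mg).
Take 0.4326 servings of lentils: +186.0 mg potassium for $0.39 (total $1.39, still need 0.0 mg).
Greedy by cheapest-per-mg is optimal for a single linear constraint, so the minimum cost is $1.39.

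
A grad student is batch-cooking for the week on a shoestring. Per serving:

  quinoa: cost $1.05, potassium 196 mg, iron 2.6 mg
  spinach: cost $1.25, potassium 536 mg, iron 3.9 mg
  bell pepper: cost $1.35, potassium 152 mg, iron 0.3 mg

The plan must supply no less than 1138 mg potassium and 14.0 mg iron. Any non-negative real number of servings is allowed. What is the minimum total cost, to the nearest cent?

For a min-cost LP with two ≥-constraints, a basic feasible solution has at most two positive variables.
quinoa only: max(1138/196, 14.0/2.6) = 5.806 servings → $6.10.
spinach only: max(1138/536, 14.0/3.9) = 3.59 servings → $4.49.
bell pepper only: max(1138/152, 14.0/0.3) = 46.67 servings → $63.00.
quinoa + spinach with both tight: 4.873 servings and 0.3414 servings → $5.54.
quinoa + bell pepper with both tight: 5.311 servings and 0.6385 servings → $6.44.
spinach + bell pepper: the both-tight solution has a negative serving — not a feasible corner.
The minimum over all feasible corners is $4.49.

$4.49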